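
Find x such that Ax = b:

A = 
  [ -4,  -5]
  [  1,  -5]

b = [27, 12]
x = [-3, -3]

Row reduce the augmented matrix [A|b]:
R2 → R2 + (1/4)·R1
REF = 
  [   -4,    -5,    27]
  [    0, -25/4,  75/4]

Back-substitution:
x₂ = (75/4) / (-25/4) = -3
x₁ = (27 - (-5)(-3)) / (-4) = -3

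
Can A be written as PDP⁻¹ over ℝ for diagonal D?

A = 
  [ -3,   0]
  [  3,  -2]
Yes

tr(A) = -5, det(A) = 6
Characteristic polynomial: λ² - tr(A)λ + det(A) = λ² + 5λ + 6
λ² + 5λ + 6 = (λ + 3)(λ + 2)
Eigenvalues: -2, -3
λ=-3: alg. mult. = 1, geom. mult. = 2 - rank(A - (-3)I) = 2 - 1 = 1
λ=-2: alg. mult. = 1, geom. mult. = 2 - rank(A - (-2)I) = 2 - 1 = 1
Sum of geometric multiplicities equals n, so A has n independent eigenvectors.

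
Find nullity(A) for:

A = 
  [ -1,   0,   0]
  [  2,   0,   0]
nullity(A) = 2

Row reduce:
R2 → R2 + (2)·R1
REF = 
  [ -1,   0,   0]
  [  0,   0,   0]
Pivot columns: 1 → 1 pivot.
rank(A) = 1, so nullity(A) = 3 - 1 = 2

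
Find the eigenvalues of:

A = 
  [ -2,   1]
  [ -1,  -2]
λ = -2 + i, -2 - i  (≈ -2 + 1i, -2 - 1i)

tr(A) = -4, det(A) = 5
Characteristic polynomial: λ² - tr(A)λ + det(A) = λ² + 4λ + 5
λ² + 4λ + 5 = 0  ⇒  λ = (-4 ± √((4)² - 4·(5)))/2 = (-4 ± √(-4))/2
  = -2 + i,  -2 - i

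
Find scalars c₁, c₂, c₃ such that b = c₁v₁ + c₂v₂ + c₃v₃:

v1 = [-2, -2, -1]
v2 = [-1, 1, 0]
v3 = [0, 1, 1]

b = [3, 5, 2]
c1 = -2, c2 = 1, c3 = 0

b = -2·v1 + 1·v2 + 0·v3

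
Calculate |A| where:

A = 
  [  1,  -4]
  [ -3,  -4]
-16

For a 2×2 matrix, det = ad - bc = (1)(-4) - (-4)(-3) = -16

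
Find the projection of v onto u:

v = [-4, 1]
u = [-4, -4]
v·u = (-4)(-4) + (1)(-4) = 12
u·u = (-4)² + (-4)² = 32
proj_u(v) = (v·u / u·u) × u = (12/32) × u = (3/8) × u

proj_u(v) = [-3/2, -3/2]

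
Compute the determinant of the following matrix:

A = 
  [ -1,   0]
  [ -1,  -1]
1

For a 2×2 matrix, det = ad - bc = (-1)(-1) - (0)(-1) = 1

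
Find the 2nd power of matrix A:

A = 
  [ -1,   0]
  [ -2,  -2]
A² = A·A:
A²[1,1] = (-1)(-1) + (0)(-2) = 1
A²[1,2] = (-1)(0) + (0)(-2) = 0
A²[2,1] = (-2)(-1) + (-2)(-2) = 6
A²[2,2] = (-2)(0) + (-2)(-2) = 4
A² = 
  [  1,   0]
  [  6,   4]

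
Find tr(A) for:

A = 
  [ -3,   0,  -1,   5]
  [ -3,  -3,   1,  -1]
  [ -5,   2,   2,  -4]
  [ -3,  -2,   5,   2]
-2

tr(A) = -3 + -3 + 2 + 2 = -2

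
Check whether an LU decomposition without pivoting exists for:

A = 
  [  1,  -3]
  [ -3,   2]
Yes.
A[1,1] = 1 ≠ 0, so Gaussian elimination proceeds without a row swap: multiplier ℓ₂₁ = (-3)/(1) = -3, and U[2,2] = 2 - (-3)(-3) = -7.
L = 
  [  1,   0]
  [ -3,   1]
U = 
  [  1,  -3]
  [  0,  -7]
Check row 2 of LU: [(-3)(1), (-3)(-3) + (-7)] = [-3, 2] = row 2 of A ✓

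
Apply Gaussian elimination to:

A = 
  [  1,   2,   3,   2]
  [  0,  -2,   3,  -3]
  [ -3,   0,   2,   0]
Row operations:
R3 → R3 + (3)·R1
R3 → R3 + (3)·R2

Resulting echelon form:
REF = 
  [  1,   2,   3,   2]
  [  0,  -2,   3,  -3]
  [  0,   0,  20,  -3]

Rank = 3 (number of non-zero pivot rows).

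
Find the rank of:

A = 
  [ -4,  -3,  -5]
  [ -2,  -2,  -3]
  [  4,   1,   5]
rank(A) = 3

Row reduce:
R2 → R2 - (1/2)·R1
R3 → R3 + (1)·R1
R3 → R3 - (4)·R2
REF = 
  [  -4,   -3,   -5]
  [   0, -1/2, -1/2]
  [   0,    0,    2]
Pivot columns: 1, 2, 3 → 3 pivots.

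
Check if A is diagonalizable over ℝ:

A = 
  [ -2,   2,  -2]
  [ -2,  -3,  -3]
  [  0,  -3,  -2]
No

Characteristic polynomial: det(λI - A) = λ³ + 7λ² + 11λ + 14
By the rational root theorem any rational root is an integer dividing 14; none of those is a root, so p(λ) has no rational roots and hence (being an irreducible cubic) no repeated roots.
Discriminant of the cubic: Δ = -4491
Δ < 0 ⇒ one real eigenvalue and a complex-conjugate pair: λ ≈ -5.454, -0.7731 + 1.403i, -0.7731 - 1.403i
Has complex eigenvalues (not diagonalizable over ℝ).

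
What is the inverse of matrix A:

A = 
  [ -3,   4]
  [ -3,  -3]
det(A) = (-3)(-3) - (4)(-3) = 21
For a 2×2 matrix, A⁻¹ = (1/det(A)) · [[d, -b], [-c, a]]
    = (1/21) · [[-3, -4], [3, -3]]

A⁻¹ = 
  [ -1/7, -4/21]
  [  1/7,  -1/7]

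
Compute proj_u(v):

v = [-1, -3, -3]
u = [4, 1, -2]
proj_u(v) = [-4/21, -1/21, 2/21]

v·u = (-1)(4) + (-3)(1) + (-3)(-2) = -1
u·u = (4)² + (1)² + (-2)² = 21
proj_u(v) = (v·u / u·u) × u = (-1/21) × u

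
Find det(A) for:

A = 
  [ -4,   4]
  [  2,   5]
-28

For a 2×2 matrix, det = ad - bc = (-4)(5) - (4)(2) = -28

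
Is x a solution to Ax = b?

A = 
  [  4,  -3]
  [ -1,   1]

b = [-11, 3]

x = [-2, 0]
No

Ax = [-8, 2] ≠ b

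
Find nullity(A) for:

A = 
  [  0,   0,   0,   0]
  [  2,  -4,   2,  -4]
nullity(A) = 3

Row reduce:
Swap R1 ↔ R2
REF = 
  [  2,  -4,   2,  -4]
  [  0,   0,   0,   0]
Pivot columns: 1 → 1 pivot.
rank(A) = 1, so nullity(A) = 4 - 1 = 3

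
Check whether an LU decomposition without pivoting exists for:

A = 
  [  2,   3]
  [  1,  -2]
Yes.
A[1,1] = 2 ≠ 0, so Gaussian elimination proceeds without a row swap: multiplier ℓ₂₁ = (1)/(2) = 1/2, and U[2,2] = -2 - (1/2)(3) = -7/2.
L = 
  [  1,   0]
  [1/2,   1]
U = 
  [   2,    3]
  [   0, -7/2]
Check row 2 of LU: [(1/2)(2), (1/2)(3) + (-7/2)] = [1, -2] = row 2 of A ✓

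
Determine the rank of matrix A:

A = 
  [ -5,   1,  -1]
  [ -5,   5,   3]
rank(A) = 2

Row reduce:
R2 → R2 - (1)·R1
REF = 
  [ -5,   1,  -1]
  [  0,   4,   4]
Pivot columns: 1, 2 → 2 pivots.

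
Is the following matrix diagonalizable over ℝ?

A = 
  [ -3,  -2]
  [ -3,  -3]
Yes

tr(A) = -6, det(A) = 3
Characteristic polynomial: λ² - tr(A)λ + det(A) = λ² + 6λ + 3
λ² + 6λ + 3 = 0  ⇒  λ = (-6 ± √((6)² - 4·(3)))/2 = (-6 ± √(24))/2
  = -3 + √6,  -3 - √6
Eigenvalues: -3 + √6, -3 - √6  (≈ -0.5505, -5.449)
The two irrational eigenvalues are distinct (simple), so each has alg. mult. = geom. mult. = 1.
Sum of geometric multiplicities equals n, so A has n independent eigenvectors.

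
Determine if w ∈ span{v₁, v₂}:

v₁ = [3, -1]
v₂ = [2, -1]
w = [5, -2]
Yes

Form the augmented matrix and row-reduce:
[v₁|v₂|w] = 
  [  3,   2,   5]
  [ -1,  -1,  -2]
R2 → R2 + (1/3)·R1
REF = 
  [   3,    2,    5]
  [   0, -1/3, -1/3]

No row of the form [0 0 | nonzero], so the system is consistent. Back-substitution gives c₁ = 1, c₂ = 1: w = (1)·v₁ + (1)·v₂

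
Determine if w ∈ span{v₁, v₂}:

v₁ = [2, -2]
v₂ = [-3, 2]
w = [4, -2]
Yes

Form the augmented matrix and row-reduce:
[v₁|v₂|w] = 
  [  2,  -3,   4]
  [ -2,   2,  -2]
R2 → R2 + (1)·R1
REF = 
  [  2,  -3,   4]
  [  0,  -1,   2]

No row of the form [0 0 | nonzero], so the system is consistent. Back-substitution gives c₁ = -1, c₂ = -2: w = (-1)·v₁ + (-2)·v₂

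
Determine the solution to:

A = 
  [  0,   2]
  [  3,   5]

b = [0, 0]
x = [0, 0]

Row reduce the augmented matrix [A|b]:
Swap R1 ↔ R2
REF = 
  [  3,   5,   0]
  [  0,   2,   0]

Back-substitution:
x₂ = 0 / 2 = 0
x₁ = (0 - (5)(0)) / 3 = 0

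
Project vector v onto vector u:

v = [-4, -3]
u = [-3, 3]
v·u = (-4)(-3) + (-3)(3) = 3
u·u = (-3)² + (3)² = 18
proj_u(v) = (v·u / u·u) × u = (3/18) × u = (1/6) × u

proj_u(v) = [-1/2, 1/2]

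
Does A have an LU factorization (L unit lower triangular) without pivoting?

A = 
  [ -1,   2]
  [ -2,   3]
Yes.
A[1,1] = -1 ≠ 0, so Gaussian elimination proceeds without a row swap: multiplier ℓ₂₁ = (-2)/(-1) = 2, and U[2,2] = 3 - (2)(2) = -1.
L = 
  [  1,   0]
  [  2,   1]
U = 
  [ -1,   2]
  [  0,  -1]
Check row 2 of LU: [(2)(-1), (2)(2) + (-1)] = [-2, 3] = row 2 of A ✓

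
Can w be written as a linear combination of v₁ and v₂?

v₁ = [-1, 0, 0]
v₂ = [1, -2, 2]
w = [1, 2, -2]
Yes

Form the augmented matrix and row-reduce:
[v₁|v₂|w] = 
  [ -1,   1,   1]
  [  0,  -2,   2]
  [  0,   2,  -2]
R3 → R3 + (1)·R2
REF = 
  [ -1,   1,   1]
  [  0,  -2,   2]
  [  0,   0,   0]

No row of the form [0 0 | nonzero], so the system is consistent. Back-substitution gives c₁ = -2, c₂ = -1: w = (-2)·v₁ + (-1)·v₂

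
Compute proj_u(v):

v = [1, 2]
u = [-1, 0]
v·u = (1)(-1) + (2)(0) = -1
u·u = (-1)² + (0)² = 1
proj_u(v) = (v·u / u·u) × u = (-1/1) × u = (-1) × u

proj_u(v) = [1, 0]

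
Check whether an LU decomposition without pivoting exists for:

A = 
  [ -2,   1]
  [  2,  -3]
Yes.
A[1,1] = -2 ≠ 0, so Gaussian elimination proceeds without a row swap: multiplier ℓ₂₁ = (2)/(-2) = -1, and U[2,2] = -3 - (-1)(1) = -2.
L = 
  [  1,   0]
  [ -1,   1]
U = 
  [ -2,   1]
  [  0,  -2]
Check row 2 of LU: [(-1)(-2), (-1)(1) + (-2)] = [2, -3] = row 2 of A ✓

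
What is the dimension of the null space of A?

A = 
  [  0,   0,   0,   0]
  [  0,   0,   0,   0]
nullity(A) = 4

Row reduce:
(no row operations needed)
REF = 
  [  0,   0,   0,   0]
  [  0,   0,   0,   0]
Pivot columns: none → 0 pivots.
rank(A) = 0, so nullity(A) = 4 - 0 = 4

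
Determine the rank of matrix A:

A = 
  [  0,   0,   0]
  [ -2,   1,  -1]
Row reduce:
Swap R1 ↔ R2
REF = 
  [ -2,   1,  -1]
  [  0,   0,   0]
Pivot columns: 1 → 1 pivot.

rank(A) = 1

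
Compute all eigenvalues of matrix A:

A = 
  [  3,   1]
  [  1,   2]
λ = (5 + √5)/2, (5 - √5)/2  (≈ 3.618, 1.382)

tr(A) = 5, det(A) = 5
Characteristic polynomial: λ² - tr(A)λ + det(A) = λ² - 5λ + 5
λ² - 5λ + 5 = 0  ⇒  λ = (5 ± √((-5)² - 4·(5)))/2 = (5 ± √(5))/2
  = (5 + √5)/2,  (5 - √5)/2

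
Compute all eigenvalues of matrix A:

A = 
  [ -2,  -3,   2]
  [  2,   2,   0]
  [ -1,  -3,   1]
Characteristic polynomial: det(λI - A) = λ³ - λ² + 4λ + 6
Testing integer divisors of the constant term: p(-1) = 0, so (λ + 1) is a factor:
p(λ) = (λ + 1)(λ² - 2λ + 6)
λ² - 2λ + 6 = 0  ⇒  λ = (2 ± √((-2)² - 4·(6)))/2 = (2 ± √(-20))/2
  = 1 + i√5,  1 - i√5

λ = -1, 1 + i√5, 1 - i√5  (≈ -1, 1 + 2.236i, 1 - 2.236i)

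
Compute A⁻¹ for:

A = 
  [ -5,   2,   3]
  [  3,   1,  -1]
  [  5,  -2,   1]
det(A) = (-5)·((1)(1) - (-1)(-2)) - (2)·((3)(1) - (-1)(5)) + (3)·((3)(-2) - (1)(5))
  = (-5)(-1) - (2)(8) + (3)(-11)
  = -44
det(A) = -44 ≠ 0, so A is invertible.

Cofactors Cᵢⱼ = (-1)ⁱ⁺ʲ·Mᵢⱼ:
C = 
  [ -1,  -8, -11]
  [ -8, -20,   0]
  [ -5,   4, -11]

adj(A) = Cᵀ:
adj(A) = 
  [ -1,  -8,  -5]
  [ -8, -20,   4]
  [-11,   0, -11]

A⁻¹ = (-1/44) · adj(A):
A⁻¹ = 
  [ 1/44,  2/11,  5/44]
  [ 2/11,  5/11, -1/11]
  [  1/4,     0,   1/4]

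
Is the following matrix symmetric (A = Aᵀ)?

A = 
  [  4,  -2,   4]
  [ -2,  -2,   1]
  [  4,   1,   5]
Yes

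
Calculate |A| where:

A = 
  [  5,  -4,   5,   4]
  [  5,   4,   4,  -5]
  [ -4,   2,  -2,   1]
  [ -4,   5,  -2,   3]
355

Cofactor expansion along row 1: det(A) = a₁₁M₁₁ - a₁₂M₁₂ + a₁₃M₁₃ - a₁₄M₁₄

M₁₁ = det[[4, 4, -5]; [2, -2, 1]; [5, -2, 3]]
  = (4)·((-2)(3) - (1)(-2)) - (4)·((2)(3) - (1)(5)) + (-5)·((2)(-2) - (-2)(5))
  = (4)(-4) - (4)(1) + (-5)(6)
  = -50
M₁₂ = det[[5, 4, -5]; [-4, -2, 1]; [-4, -2, 3]]
  = (5)·((-2)(3) - (1)(-2)) - (4)·((-4)(3) - (1)(-4)) + (-5)·((-4)(-2) - (-2)(-4))
  = (5)(-4) - (4)(-8) + (-5)(0)
  = 12
M₁₃ = det[[5, 4, -5]; [-4, 2, 1]; [-4, 5, 3]]
  = (5)·((2)(3) - (1)(5)) - (4)·((-4)(3) - (1)(-4)) + (-5)·((-4)(5) - (2)(-4))
  = (5)(1) - (4)(-8) + (-5)(-12)
  = 97
M₁₄ = det[[5, 4, 4]; [-4, 2, -2]; [-4, 5, -2]]
  = (5)·((2)(-2) - (-2)(5)) - (4)·((-4)(-2) - (-2)(-4)) + (4)·((-4)(5) - (2)(-4))
  = (5)(6) - (4)(0) + (4)(-12)
  = -18

det(A) = (5)(-50) - (-4)(12) + (5)(97) - (4)(-18) = 355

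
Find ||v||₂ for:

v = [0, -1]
1

||v||₂ = √((0)² + (-1)²) = √1 = 1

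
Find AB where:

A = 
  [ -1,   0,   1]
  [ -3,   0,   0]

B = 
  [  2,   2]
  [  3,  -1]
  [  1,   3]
A is 2×3 and B is 3×2, so AB is 2×2. Each entry is (row of A)·(column of B):
AB[1,1] = (-1)(2) + (0)(3) + (1)(1) = -1
AB[1,2] = (-1)(2) + (0)(-1) + (1)(3) = 1
AB[2,1] = (-3)(2) + (0)(3) + (0)(1) = -6
AB[2,2] = (-3)(2) + (0)(-1) + (0)(3) = -6

AB = 
  [ -1,   1]
  [ -6,  -6]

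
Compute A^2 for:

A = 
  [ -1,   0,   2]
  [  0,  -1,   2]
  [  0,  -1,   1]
A² = A·A:
A²[1,1] = (-1)(-1) + (0)(0) + (2)(0) = 1
A²[1,2] = (-1)(0) + (0)(-1) + (2)(-1) = -2
A²[1,3] = (-1)(2) + (0)(2) + (2)(1) = 0
A²[2,1] = (0)(-1) + (-1)(0) + (2)(0) = 0
A²[2,2] = (0)(0) + (-1)(-1) + (2)(-1) = -1
A²[2,3] = (0)(2) + (-1)(2) + (2)(1) = 0
A²[3,1] = (0)(-1) + (-1)(0) + (1)(0) = 0
A²[3,2] = (0)(0) + (-1)(-1) + (1)(-1) = 0
A²[3,3] = (0)(2) + (-1)(2) + (1)(1) = -1
A² = 
  [  1,  -2,   0]
  [  0,  -1,   0]
  [  0,   0,  -1]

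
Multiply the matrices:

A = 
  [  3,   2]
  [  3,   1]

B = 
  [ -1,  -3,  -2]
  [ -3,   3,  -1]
AB = 
  [ -9,  -3,  -8]
  [ -6,  -6,  -7]

A is 2×2 and B is 2×3, so AB is 2×3. Each entry is (row of A)·(column of B):
AB[1,1] = (3)(-1) + (2)(-3) = -9
AB[1,2] = (3)(-3) + (2)(3) = -3
AB[1,3] = (3)(-2) + (2)(-1) = -8
AB[2,1] = (3)(-1) + (1)(-3) = -6
AB[2,2] = (3)(-3) + (1)(3) = -6
AB[2,3] = (3)(-2) + (1)(-1) = -7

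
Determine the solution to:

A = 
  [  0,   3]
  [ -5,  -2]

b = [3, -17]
Row reduce the augmented matrix [A|b]:
Swap R1 ↔ R2
REF = 
  [ -5,  -2, -17]
  [  0,   3,   3]

Back-substitution:
x₂ = 3 / 3 = 1
x₁ = (-17 - (-2)(1)) / (-5) = 3

x = [3, 1]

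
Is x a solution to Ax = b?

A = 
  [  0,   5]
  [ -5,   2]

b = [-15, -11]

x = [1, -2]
No

Ax = [-10, -9] ≠ b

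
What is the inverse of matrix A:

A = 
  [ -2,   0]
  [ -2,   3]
det(A) = (-2)(3) - (0)(-2) = -6
For a 2×2 matrix, A⁻¹ = (1/det(A)) · [[d, -b], [-c, a]]
    = (-1/6) · [[3, 0], [2, -2]]

A⁻¹ = 
  [-1/2,    0]
  [-1/3,  1/3]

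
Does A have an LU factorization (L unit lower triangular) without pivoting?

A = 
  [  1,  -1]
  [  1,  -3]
Yes.
A[1,1] = 1 ≠ 0, so Gaussian elimination proceeds without a row swap: multiplier ℓ₂₁ = (1)/(1) = 1, and U[2,2] = -3 - (1)(-1) = -2.
L = 
  [  1,   0]
  [  1,   1]
U = 
  [  1,  -1]
  [  0,  -2]
Check row 2 of LU: [(1)(1), (1)(-1) + (-2)] = [1, -3] = row 2 of A ✓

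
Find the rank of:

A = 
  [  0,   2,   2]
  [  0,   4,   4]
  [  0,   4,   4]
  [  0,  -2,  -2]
Row reduce:
R2 → R2 - (2)·R1
R3 → R3 - (2)·R1
R4 → R4 + (1)·R1
REF = 
  [  0,   2,   2]
  [  0,   0,   0]
  [  0,   0,   0]
  [  0,   0,   0]
Pivot columns: 2 → 1 pivot.

rank(A) = 1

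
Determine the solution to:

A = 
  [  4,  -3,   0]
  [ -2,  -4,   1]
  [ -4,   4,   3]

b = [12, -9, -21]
Row reduce the augmented matrix [A|b]:
R2 → R2 + (1/2)·R1
R3 → R3 + (1)·R1
R3 → R3 + (2/11)·R2
REF = 
  [      4,      -3,       0,      12]
  [      0,   -11/2,       1,      -3]
  [      0,       0,   35/11, -105/11]

Back-substitution:
x₃ = (-105/11) / (35/11) = -3
x₂ = (-3 - (1)(-3)) / (-11/2) = 0
x₁ = (12 - (-3)(0) - (0)(-3)) / 4 = 3

x = [3, 0, -3]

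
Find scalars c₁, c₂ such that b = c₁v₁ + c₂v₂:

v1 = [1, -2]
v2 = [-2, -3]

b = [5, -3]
c1 = 3, c2 = -1

b = 3·v1 + -1·v2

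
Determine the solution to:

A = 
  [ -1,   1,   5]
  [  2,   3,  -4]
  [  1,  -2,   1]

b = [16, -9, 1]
Row reduce the augmented matrix [A|b]:
R2 → R2 + (2)·R1
R3 → R3 + (1)·R1
R3 → R3 + (1/5)·R2
REF = 
  [   -1,     1,     5,    16]
  [    0,     5,     6,    23]
  [    0,     0,  36/5, 108/5]

Back-substitution:
x₃ = (108/5) / (36/5) = 3
x₂ = (23 - (6)(3)) / 5 = 1
x₁ = (16 - (1)(1) - (5)(3)) / (-1) = 0

x = [0, 1, 3]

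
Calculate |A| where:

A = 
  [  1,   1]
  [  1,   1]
For a 2×2 matrix, det = ad - bc = (1)(1) - (1)(1) = 0

det(A) = 0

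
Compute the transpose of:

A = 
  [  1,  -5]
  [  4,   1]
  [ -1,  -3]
Aᵀ = 
  [  1,   4,  -1]
  [ -5,   1,  -3]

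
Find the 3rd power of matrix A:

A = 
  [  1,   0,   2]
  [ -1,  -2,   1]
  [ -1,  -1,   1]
A² = A·A:
A²[1,1] = (1)(1) + (0)(-1) + (2)(-1) = -1
A²[1,2] = (1)(0) + (0)(-2) + (2)(-1) = -2
A²[1,3] = (1)(2) + (0)(1) + (2)(1) = 4
A²[2,1] = (-1)(1) + (-2)(-1) + (1)(-1) = 0
A²[2,2] = (-1)(0) + (-2)(-2) + (1)(-1) = 3
A²[2,3] = (-1)(2) + (-2)(1) + (1)(1) = -3
A²[3,1] = (-1)(1) + (-1)(-1) + (1)(-1) = -1
A²[3,2] = (-1)(0) + (-1)(-2) + (1)(-1) = 1
A²[3,3] = (-1)(2) + (-1)(1) + (1)(1) = -2
A² = 
  [ -1,  -2,   4]
  [  0,   3,  -3]
  [ -1,   1,  -2]

A^3 = A^2·A:
A^3[1,1] = (-1)(1) + (-2)(-1) + (4)(-1) = -3
A^3[1,2] = (-1)(0) + (-2)(-2) + (4)(-1) = 0
A^3[1,3] = (-1)(2) + (-2)(1) + (4)(1) = 0
A^3[2,1] = (0)(1) + (3)(-1) + (-3)(-1) = 0
A^3[2,2] = (0)(0) + (3)(-2) + (-3)(-1) = -3
A^3[2,3] = (0)(2) + (3)(1) + (-3)(1) = 0
A^3[3,1] = (-1)(1) + (1)(-1) + (-2)(-1) = 0
A^3[3,2] = (-1)(0) + (1)(-2) + (-2)(-1) = 0
A^3[3,3] = (-1)(2) + (1)(1) + (-2)(1) = -3
A^3 = 
  [ -3,   0,   0]
  [  0,  -3,   0]
  [  0,   0,  -3]

Therefore
A^3 = 
  [ -3,   0,   0]
  [  0,  -3,   0]
  [  0,   0,  -3]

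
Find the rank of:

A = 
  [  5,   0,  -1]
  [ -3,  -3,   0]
Row reduce:
R2 → R2 + (3/5)·R1
REF = 
  [   5,    0,   -1]
  [   0,   -3, -3/5]
Pivot columns: 1, 2 → 2 pivots.

rank(A) = 2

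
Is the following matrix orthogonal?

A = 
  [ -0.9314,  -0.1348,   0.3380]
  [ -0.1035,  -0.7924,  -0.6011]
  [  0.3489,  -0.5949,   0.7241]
Yes

AᵀA = 
  [  0.9999,   0,   0]
  [  0,   1,   0]
  [  0,   0,   0.9999]
≈ I (equal to I up to the 4-dp rounding of the entries)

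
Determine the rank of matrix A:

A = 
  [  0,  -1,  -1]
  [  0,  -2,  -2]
rank(A) = 1

Row reduce:
R2 → R2 - (2)·R1
REF = 
  [  0,  -1,  -1]
  [  0,   0,   0]
Pivot columns: 2 → 1 pivot.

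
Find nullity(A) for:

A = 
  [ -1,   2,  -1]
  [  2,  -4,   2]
nullity(A) = 2

Row reduce:
R2 → R2 + (2)·R1
REF = 
  [ -1,   2,  -1]
  [  0,   0,   0]
Pivot columns: 1 → 1 pivot.
rank(A) = 1, so nullity(A) = 3 - 1 = 2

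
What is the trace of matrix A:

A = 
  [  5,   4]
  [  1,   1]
6

tr(A) = 5 + 1 = 6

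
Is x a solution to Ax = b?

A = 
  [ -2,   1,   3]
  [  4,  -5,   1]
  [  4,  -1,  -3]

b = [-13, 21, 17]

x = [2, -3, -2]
Yes

Ax = [-13, 21, 17] = b ✓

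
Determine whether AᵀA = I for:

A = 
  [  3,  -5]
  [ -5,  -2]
No

AᵀA = 
  [ 34,  -5]
  [ -5,  29]
≠ I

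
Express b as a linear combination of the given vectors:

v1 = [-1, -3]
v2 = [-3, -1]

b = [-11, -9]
c1 = 2, c2 = 3

b = 2·v1 + 3·v2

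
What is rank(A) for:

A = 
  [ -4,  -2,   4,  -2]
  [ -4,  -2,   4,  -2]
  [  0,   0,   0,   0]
rank(A) = 1

Row reduce:
R2 → R2 - (1)·R1
REF = 
  [ -4,  -2,   4,  -2]
  [  0,   0,   0,   0]
  [  0,   0,   0,   0]
Pivot columns: 1 → 1 pivot.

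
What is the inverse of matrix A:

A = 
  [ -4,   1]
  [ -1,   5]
det(A) = (-4)(5) - (1)(-1) = -19
For a 2×2 matrix, A⁻¹ = (1/det(A)) · [[d, -b], [-c, a]]
    = (-1/19) · [[5, -1], [1, -4]]

A⁻¹ = 
  [-5/19,  1/19]
  [-1/19,  4/19]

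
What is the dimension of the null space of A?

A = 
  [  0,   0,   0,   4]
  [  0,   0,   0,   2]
nullity(A) = 3

Row reduce:
R2 → R2 - (1/2)·R1
REF = 
  [  0,   0,   0,   4]
  [  0,   0,   0,   0]
Pivot columns: 4 → 1 pivot.
rank(A) = 1, so nullity(A) = 4 - 1 = 3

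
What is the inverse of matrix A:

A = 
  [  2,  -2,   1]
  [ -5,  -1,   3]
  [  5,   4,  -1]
det(A) = (2)·((-1)(-1) - (3)(4)) - (-2)·((-5)(-1) - (3)(5)) + (1)·((-5)(4) - (-1)(5))
  = (2)(-11) - (-2)(-10) + (1)(-15)
  = -57
det(A) = -57 ≠ 0, so A is invertible.

Cofactors Cᵢⱼ = (-1)ⁱ⁺ʲ·Mᵢⱼ:
C = 
  [-11,  10, -15]
  [  2,  -7, -18]
  [ -5, -11, -12]

adj(A) = Cᵀ:
adj(A) = 
  [-11,   2,  -5]
  [ 10,  -7, -11]
  [-15, -18, -12]

A⁻¹ = (-1/57) · adj(A):
A⁻¹ = 
  [ 11/57,  -2/57,   5/57]
  [-10/57,   7/57,  11/57]
  [  5/19,   6/19,   4/19]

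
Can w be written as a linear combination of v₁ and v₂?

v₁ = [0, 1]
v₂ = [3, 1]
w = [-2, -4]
Yes

Form the augmented matrix and row-reduce:
[v₁|v₂|w] = 
  [  0,   3,  -2]
  [  1,   1,  -4]
Swap R1 ↔ R2
REF = 
  [  1,   1,  -4]
  [  0,   3,  -2]

No row of the form [0 0 | nonzero], so the system is consistent. Back-substitution gives c₁ = -10/3, c₂ = -2/3: w = (-10/3)·v₁ + (-2/3)·v₂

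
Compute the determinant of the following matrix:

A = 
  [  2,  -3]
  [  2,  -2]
For a 2×2 matrix, det = ad - bc = (2)(-2) - (-3)(2) = 2

det(A) = 2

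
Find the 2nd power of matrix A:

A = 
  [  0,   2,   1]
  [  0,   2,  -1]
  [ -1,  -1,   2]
A² = A·A:
A²[1,1] = (0)(0) + (2)(0) + (1)(-1) = -1
A²[1,2] = (0)(2) + (2)(2) + (1)(-1) = 3
A²[1,3] = (0)(1) + (2)(-1) + (1)(2) = 0
A²[2,1] = (0)(0) + (2)(0) + (-1)(-1) = 1
A²[2,2] = (0)(2) + (2)(2) + (-1)(-1) = 5
A²[2,3] = (0)(1) + (2)(-1) + (-1)(2) = -4
A²[3,1] = (-1)(0) + (-1)(0) + (2)(-1) = -2
A²[3,2] = (-1)(2) + (-1)(2) + (2)(-1) = -6
A²[3,3] = (-1)(1) + (-1)(-1) + (2)(2) = 4
A² = 
  [ -1,   3,   0]
  [  1,   5,  -4]
  [ -2,  -6,   4]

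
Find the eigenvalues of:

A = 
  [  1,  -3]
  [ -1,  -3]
λ = -1 + √7, -1 - √7  (≈ 1.646, -3.646)

tr(A) = -2, det(A) = -6
Characteristic polynomial: λ² - tr(A)λ + det(A) = λ² + 2λ - 6
λ² + 2λ - 6 = 0  ⇒  λ = (-2 ± √((2)² - 4·(-6)))/2 = (-2 ± √(28))/2
  = -1 + √7,  -1 - √7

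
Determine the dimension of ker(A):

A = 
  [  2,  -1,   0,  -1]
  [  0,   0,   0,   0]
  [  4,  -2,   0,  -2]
nullity(A) = 3

Row reduce:
R3 → R3 - (2)·R1
REF = 
  [  2,  -1,   0,  -1]
  [  0,   0,   0,   0]
  [  0,   0,   0,   0]
Pivot columns: 1 → 1 pivot.
rank(A) = 1, so nullity(A) = 4 - 1 = 3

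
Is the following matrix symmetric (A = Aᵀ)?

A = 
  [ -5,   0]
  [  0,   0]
Yes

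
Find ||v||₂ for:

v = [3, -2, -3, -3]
5.568

||v||₂ = √((3)² + (-2)² + (-3)² + (-3)²) = √31 = 5.568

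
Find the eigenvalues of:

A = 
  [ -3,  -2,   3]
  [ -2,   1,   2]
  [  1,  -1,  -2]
λ = -1, (-3 + √37)/2, (-3 - √37)/2  (≈ -1, 1.541, -4.541)

Characteristic polynomial: det(λI - A) = λ³ + 4λ² - 4λ - 7
Testing integer divisors of the constant term: p(-1) = 0, so (λ + 1) is a factor:
p(λ) = (λ + 1)(λ² + 3λ - 7)
λ² + 3λ - 7 = 0  ⇒  λ = (-3 ± √((3)² - 4·(-7)))/2 = (-3 ± √(37))/2
  = (-3 + √37)/2,  (-3 - √37)/2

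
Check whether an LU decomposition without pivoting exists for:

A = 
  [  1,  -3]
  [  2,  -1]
Yes.
A[1,1] = 1 ≠ 0, so Gaussian elimination proceeds without a row swap: multiplier ℓ₂₁ = (2)/(1) = 2, and U[2,2] = -1 - (2)(-3) = 5.
L = 
  [  1,   0]
  [  2,   1]
U = 
  [  1,  -3]
  [  0,   5]
Check row 2 of LU: [(2)(1), (2)(-3) + 5] = [2, -1] = row 2 of A ✓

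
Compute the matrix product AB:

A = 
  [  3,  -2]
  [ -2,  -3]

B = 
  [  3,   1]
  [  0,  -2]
AB = 
  [  9,   7]
  [ -6,   4]

A is 2×2 and B is 2×2, so AB is 2×2. Each entry is (row of A)·(column of B):
AB[1,1] = (3)(3) + (-2)(0) = 9
AB[1,2] = (3)(1) + (-2)(-2) = 7
AB[2,1] = (-2)(3) + (-3)(0) = -6
AB[2,2] = (-2)(1) + (-3)(-2) = 4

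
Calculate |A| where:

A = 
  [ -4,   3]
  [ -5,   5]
For a 2×2 matrix, det = ad - bc = (-4)(5) - (3)(-5) = -5

det(A) = -5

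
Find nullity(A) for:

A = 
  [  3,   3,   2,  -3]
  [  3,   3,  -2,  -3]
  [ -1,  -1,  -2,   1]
nullity(A) = 2

Row reduce:
R2 → R2 - (1)·R1
R3 → R3 + (1/3)·R1
R3 → R3 - (1/3)·R2
REF = 
  [  3,   3,   2,  -3]
  [  0,   0,  -4,   0]
  [  0,   0,   0,   0]
Pivot columns: 1, 3 → 2 pivots.
rank(A) = 2, so nullity(A) = 4 - 2 = 2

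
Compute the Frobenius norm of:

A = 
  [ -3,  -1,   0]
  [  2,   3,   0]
||A||_F = 4.796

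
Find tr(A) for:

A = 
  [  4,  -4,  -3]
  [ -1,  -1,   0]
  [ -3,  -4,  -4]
-1

tr(A) = 4 + -1 + -4 = -1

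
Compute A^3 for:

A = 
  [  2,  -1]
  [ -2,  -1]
A^3 = 
  [ 14,  -5]
  [-10,  -1]

A² = A·A:
A²[1,1] = (2)(2) + (-1)(-2) = 6
A²[1,2] = (2)(-1) + (-1)(-1) = -1
A²[2,1] = (-2)(2) + (-1)(-2) = -2
A²[2,2] = (-2)(-1) + (-1)(-1) = 3
A² = 
  [  6,  -1]
  [ -2,   3]

A^3 = A^2·A:
A^3[1,1] = (6)(2) + (-1)(-2) = 14
A^3[1,2] = (6)(-1) + (-1)(-1) = -5
A^3[2,1] = (-2)(2) + (3)(-2) = -10
A^3[2,2] = (-2)(-1) + (3)(-1) = -1
A^3 = 
  [ 14,  -5]
  [-10,  -1]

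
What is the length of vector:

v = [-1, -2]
2.236

||v||₂ = √((-1)² + (-2)²) = √5 = 2.236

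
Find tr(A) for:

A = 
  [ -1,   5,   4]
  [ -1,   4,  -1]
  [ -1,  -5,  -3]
0

tr(A) = -1 + 4 + -3 = 0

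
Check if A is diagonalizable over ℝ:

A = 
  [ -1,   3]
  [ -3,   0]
No

tr(A) = -1, det(A) = 9
Characteristic polynomial: λ² - tr(A)λ + det(A) = λ² + λ + 9
λ² + λ + 9 = 0  ⇒  λ = (-1 ± √((1)² - 4·(9)))/2 = (-1 ± √(-35))/2
  = (-1 + i√35)/2,  (-1 - i√35)/2
Eigenvalues: (-1 + i√35)/2, (-1 - i√35)/2  (≈ -0.5 + 2.958i, -0.5 - 2.958i)
Has complex eigenvalues (not diagonalizable over ℝ).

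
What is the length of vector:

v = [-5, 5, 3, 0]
7.681

||v||₂ = √((-5)² + (5)² + (3)² + (0)²) = √59 = 7.681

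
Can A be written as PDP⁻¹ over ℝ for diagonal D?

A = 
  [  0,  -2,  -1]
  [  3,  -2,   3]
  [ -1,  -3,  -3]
No

Characteristic polynomial: det(λI - A) = λ³ + 5λ² + 20λ + 1
By the rational root theorem any rational root is an integer dividing 1; none of those is a root, so p(λ) has no rational roots and hence (being an irreducible cubic) no repeated roots.
Discriminant of the cubic: Δ = -20727
Δ < 0 ⇒ one real eigenvalue and a complex-conjugate pair: λ ≈ -2.475 + 3.691i, -2.475 - 3.691i, -0.05063
Has complex eigenvalues (not diagonalizable over ℝ).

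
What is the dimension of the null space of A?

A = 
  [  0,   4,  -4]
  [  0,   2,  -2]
nullity(A) = 2

Row reduce:
R2 → R2 - (1/2)·R1
REF = 
  [  0,   4,  -4]
  [  0,   0,   0]
Pivot columns: 2 → 1 pivot.
rank(A) = 1, so nullity(A) = 3 - 1 = 2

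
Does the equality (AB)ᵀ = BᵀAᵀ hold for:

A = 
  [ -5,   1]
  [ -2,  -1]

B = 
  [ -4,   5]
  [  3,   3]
Yes

(AB)ᵀ = 
  [ 23,   5]
  [-22, -13]

BᵀAᵀ = 
  [ 23,   5]
  [-22, -13]

Both sides are equal — this is the standard identity (AB)ᵀ = BᵀAᵀ, which holds for all A, B.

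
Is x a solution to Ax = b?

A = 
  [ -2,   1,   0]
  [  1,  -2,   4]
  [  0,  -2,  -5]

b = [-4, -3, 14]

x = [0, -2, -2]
No

Ax = [-2, -4, 14] ≠ b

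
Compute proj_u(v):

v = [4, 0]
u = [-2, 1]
v·u = (4)(-2) + (0)(1) = -8
u·u = (-2)² + (1)² = 5
proj_u(v) = (v·u / u·u) × u = (-8/5) × u

proj_u(v) = [16/5, -8/5]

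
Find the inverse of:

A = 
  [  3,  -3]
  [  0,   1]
det(A) = (3)(1) - (-3)(0) = 3
For a 2×2 matrix, A⁻¹ = (1/det(A)) · [[d, -b], [-c, a]]
    = (1/3) · [[1, 3], [0, 3]]

A⁻¹ = 
  [1/3,   1]
  [  0,   1]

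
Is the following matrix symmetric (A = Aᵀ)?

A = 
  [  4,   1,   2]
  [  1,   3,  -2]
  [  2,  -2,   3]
Yes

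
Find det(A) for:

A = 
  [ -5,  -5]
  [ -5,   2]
For a 2×2 matrix, det = ad - bc = (-5)(2) - (-5)(-5) = -35

det(A) = -35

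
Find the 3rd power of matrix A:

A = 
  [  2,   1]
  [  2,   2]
A^3 = 
  [ 20,  14]
  [ 28,  20]

A² = A·A:
A²[1,1] = (2)(2) + (1)(2) = 6
A²[1,2] = (2)(1) + (1)(2) = 4
A²[2,1] = (2)(2) + (2)(2) = 8
A²[2,2] = (2)(1) + (2)(2) = 6
A² = 
  [  6,   4]
  [  8,   6]

A^3 = A^2·A:
A^3[1,1] = (6)(2) + (4)(2) = 20
A^3[1,2] = (6)(1) + (4)(2) = 14
A^3[2,1] = (8)(2) + (6)(2) = 28
A^3[2,2] = (8)(1) + (6)(2) = 20
A^3 = 
  [ 20,  14]
  [ 28,  20]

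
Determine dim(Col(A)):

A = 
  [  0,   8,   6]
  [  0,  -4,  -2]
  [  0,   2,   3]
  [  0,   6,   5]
dim(Col(A)) = 2

Row reduce:
R2 → R2 + (1/2)·R1
R3 → R3 - (1/4)·R1
R4 → R4 - (3/4)·R1
R3 → R3 - (3/2)·R2
R4 → R4 - (1/2)·R2
REF = 
  [  0,   8,   6]
  [  0,   0,   1]
  [  0,   0,   0]
  [  0,   0,   0]
Pivot columns: 2, 3 → 2 pivots.
dim(Col(A)) = number of pivot columns = 2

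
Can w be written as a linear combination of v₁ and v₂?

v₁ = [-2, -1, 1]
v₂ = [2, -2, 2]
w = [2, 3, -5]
No

Form the augmented matrix and row-reduce:
[v₁|v₂|w] = 
  [ -2,   2,   2]
  [ -1,  -2,   3]
  [  1,   2,  -5]
R2 → R2 - (1/2)·R1
R3 → R3 + (1/2)·R1
R3 → R3 + (1)·R2
REF = 
  [ -2,   2,   2]
  [  0,  -3,   2]
  [  0,   0,  -2]

Row 3 reads [0 0 | -2], i.e. 0 = -2, so the system is inconsistent and w ∉ span{v₁, v₂}.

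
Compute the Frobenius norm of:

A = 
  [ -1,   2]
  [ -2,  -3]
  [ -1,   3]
||A||_F = 5.292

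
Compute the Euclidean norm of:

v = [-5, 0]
5

||v||₂ = √((-5)² + (0)²) = √25 = 5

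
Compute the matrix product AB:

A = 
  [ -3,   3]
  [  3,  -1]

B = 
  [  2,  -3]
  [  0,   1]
A is 2×2 and B is 2×2, so AB is 2×2. Each entry is (row of A)·(column of B):
AB[1,1] = (-3)(2) + (3)(0) = -6
AB[1,2] = (-3)(-3) + (3)(1) = 12
AB[2,1] = (3)(2) + (-1)(0) = 6
AB[2,2] = (3)(-3) + (-1)(1) = -10

AB = 
  [ -6,  12]
  [  6, -10]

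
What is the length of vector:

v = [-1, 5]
5.099

||v||₂ = √((-1)² + (5)²) = √26 = 5.099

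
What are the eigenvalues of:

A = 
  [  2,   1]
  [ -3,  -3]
tr(A) = -1, det(A) = -3
Characteristic polynomial: λ² - tr(A)λ + det(A) = λ² + λ - 3
λ² + λ - 3 = 0  ⇒  λ = (-1 ± √((1)² - 4·(-3)))/2 = (-1 ± √(13))/2
  = (-1 + √13)/2,  (-1 - √13)/2

λ = (-1 + √13)/2, (-1 - √13)/2  (≈ 1.303, -2.303)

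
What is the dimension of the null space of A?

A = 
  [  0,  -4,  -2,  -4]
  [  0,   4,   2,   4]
nullity(A) = 3

Row reduce:
R2 → R2 + (1)·R1
REF = 
  [  0,  -4,  -2,  -4]
  [  0,   0,   0,   0]
Pivot columns: 2 → 1 pivot.
rank(A) = 1, so nullity(A) = 4 - 1 = 3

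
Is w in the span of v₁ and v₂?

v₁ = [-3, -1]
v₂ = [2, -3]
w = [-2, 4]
Yes

Form the augmented matrix and row-reduce:
[v₁|v₂|w] = 
  [ -3,   2,  -2]
  [ -1,  -3,   4]
R2 → R2 - (1/3)·R1
REF = 
  [   -3,     2,    -2]
  [    0, -11/3,  14/3]

No row of the form [0 0 | nonzero], so the system is consistent. Back-substitution gives c₁ = -2/11, c₂ = -14/11: w = (-2/11)·v₁ + (-14/11)·v₂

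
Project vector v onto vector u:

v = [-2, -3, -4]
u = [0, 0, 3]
proj_u(v) = [0, 0, -4]

v·u = (-2)(0) + (-3)(0) + (-4)(3) = -12
u·u = (0)² + (0)² + (3)² = 9
proj_u(v) = (v·u / u·u) × u = (-12/9) × u = (-4/3) × u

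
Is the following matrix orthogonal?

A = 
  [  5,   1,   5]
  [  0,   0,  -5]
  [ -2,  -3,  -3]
No

AᵀA = 
  [ 29,  11,  31]
  [ 11,  10,  14]
  [ 31,  14,  59]
≠ I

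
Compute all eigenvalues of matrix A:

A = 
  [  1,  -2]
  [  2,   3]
λ = 2 + i√3, 2 - i√3  (≈ 2 + 1.732i, 2 - 1.732i)

tr(A) = 4, det(A) = 7
Characteristic polynomial: λ² - tr(A)λ + det(A) = λ² - 4λ + 7
λ² - 4λ + 7 = 0  ⇒  λ = (4 ± √((-4)² - 4·(7)))/2 = (4 ± √(-12))/2
  = 2 + i√3,  2 - i√3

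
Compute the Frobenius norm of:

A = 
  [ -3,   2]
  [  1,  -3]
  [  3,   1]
||A||_F = 5.745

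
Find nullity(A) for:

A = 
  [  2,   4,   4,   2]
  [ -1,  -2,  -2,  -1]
nullity(A) = 3

Row reduce:
R2 → R2 + (1/2)·R1
REF = 
  [  2,   4,   4,   2]
  [  0,   0,   0,   0]
Pivot columns: 1 → 1 pivot.
rank(A) = 1, so nullity(A) = 4 - 1 = 3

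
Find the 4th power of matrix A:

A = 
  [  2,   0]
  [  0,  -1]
A^4 = 
  [ 16,   0]
  [  0,   1]

A² = A·A:
A²[1,1] = (2)(2) + (0)(0) = 4
A²[1,2] = (2)(0) + (0)(-1) = 0
A²[2,1] = (0)(2) + (-1)(0) = 0
A²[2,2] = (0)(0) + (-1)(-1) = 1
A² = 
  [  4,   0]
  [  0,   1]

A^3 = A^2·A:
A^3[1,1] = (4)(2) + (0)(0) = 8
A^3[1,2] = (4)(0) + (0)(-1) = 0
A^3[2,1] = (0)(2) + (1)(0) = 0
A^3[2,2] = (0)(0) + (1)(-1) = -1
A^3 = 
  [  8,   0]
  [  0,  -1]

A^4 = A^3·A:
A^4[1,1] = (8)(2) + (0)(0) = 16
A^4[1,2] = (8)(0) + (0)(-1) = 0
A^4[2,1] = (0)(2) + (-1)(0) = 0
A^4[2,2] = (0)(0) + (-1)(-1) = 1
A^4 = 
  [ 16,   0]
  [  0,   1]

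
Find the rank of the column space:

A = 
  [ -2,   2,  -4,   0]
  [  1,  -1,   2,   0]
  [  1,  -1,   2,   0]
dim(Col(A)) = 1

Row reduce:
R2 → R2 + (1/2)·R1
R3 → R3 + (1/2)·R1
REF = 
  [ -2,   2,  -4,   0]
  [  0,   0,   0,   0]
  [  0,   0,   0,   0]
Pivot columns: 1 → 1 pivot.
dim(Col(A)) = number of pivot columns = 1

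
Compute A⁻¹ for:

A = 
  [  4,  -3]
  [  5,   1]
det(A) = (4)(1) - (-3)(5) = 19
For a 2×2 matrix, A⁻¹ = (1/det(A)) · [[d, -b], [-c, a]]
    = (1/19) · [[1, 3], [-5, 4]]

A⁻¹ = 
  [ 1/19,  3/19]
  [-5/19,  4/19]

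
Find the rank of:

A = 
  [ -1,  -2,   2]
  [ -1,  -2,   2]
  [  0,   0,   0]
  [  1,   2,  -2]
rank(A) = 1

Row reduce:
R2 → R2 - (1)·R1
R4 → R4 + (1)·R1
REF = 
  [ -1,  -2,   2]
  [  0,   0,   0]
  [  0,   0,   0]
  [  0,   0,   0]
Pivot columns: 1 → 1 pivot.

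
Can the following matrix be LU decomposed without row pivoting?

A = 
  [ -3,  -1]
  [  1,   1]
Yes.
A[1,1] = -3 ≠ 0, so Gaussian elimination proceeds without a row swap: multiplier ℓ₂₁ = (1)/(-3) = -1/3, and U[2,2] = 1 - (-1/3)(-1) = 2/3.
L = 
  [   1,    0]
  [-1/3,    1]
U = 
  [ -3,  -1]
  [  0, 2/3]
Check row 2 of LU: [(-1/3)(-3), (-1/3)(-1) + (2/3)] = [1, 1] = row 2 of A ✓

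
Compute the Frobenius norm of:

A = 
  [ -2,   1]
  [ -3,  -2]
||A||_F = 4.243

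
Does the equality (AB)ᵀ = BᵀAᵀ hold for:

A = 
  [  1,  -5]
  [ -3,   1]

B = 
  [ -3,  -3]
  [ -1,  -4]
Yes

(AB)ᵀ = 
  [  2,   8]
  [ 17,   5]

BᵀAᵀ = 
  [  2,   8]
  [ 17,   5]

Both sides are equal — this is the standard identity (AB)ᵀ = BᵀAᵀ, which holds for all A, B.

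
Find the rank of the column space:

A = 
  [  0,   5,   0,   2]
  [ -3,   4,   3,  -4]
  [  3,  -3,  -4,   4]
Row reduce:
Swap R1 ↔ R2
R3 → R3 + (1)·R1
R3 → R3 - (1/5)·R2
REF = 
  [  -3,    4,    3,   -4]
  [   0,    5,    0,    2]
  [   0,    0,   -1, -2/5]
Pivot columns: 1, 2, 3 → 3 pivots.
dim(Col(A)) = number of pivot columns = 3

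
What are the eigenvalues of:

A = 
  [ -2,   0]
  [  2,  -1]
tr(A) = -3, det(A) = 2
Characteristic polynomial: λ² - tr(A)λ + det(A) = λ² + 3λ + 2
λ² + 3λ + 2 = (λ + 2)(λ + 1)

λ = -1, -2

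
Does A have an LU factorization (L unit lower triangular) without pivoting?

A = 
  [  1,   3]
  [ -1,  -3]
Yes.
A[1,1] = 1 ≠ 0, so Gaussian elimination proceeds without a row swap: multiplier ℓ₂₁ = (-1)/(1) = -1, and U[2,2] = -3 - (-1)(3) = 0.
L = 
  [  1,   0]
  [ -1,   1]
U = 
  [  1,   3]
  [  0,   0]
Check row 2 of LU: [(-1)(1), (-1)(3) + 0] = [-1, -3] = row 2 of A ✓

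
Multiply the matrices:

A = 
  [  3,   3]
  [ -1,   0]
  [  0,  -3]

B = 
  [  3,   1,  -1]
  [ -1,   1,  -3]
A is 3×2 and B is 2×3, so AB is 3×3. Each entry is (row of A)·(column of B):
AB[1,1] = (3)(3) + (3)(-1) = 6
AB[1,2] = (3)(1) + (3)(1) = 6
AB[1,3] = (3)(-1) + (3)(-3) = -12
AB[2,1] = (-1)(3) + (0)(-1) = -3
AB[2,2] = (-1)(1) + (0)(1) = -1
AB[2,3] = (-1)(-1) + (0)(-3) = 1
AB[3,1] = (0)(3) + (-3)(-1) = 3
AB[3,2] = (0)(1) + (-3)(1) = -3
AB[3,3] = (0)(-1) + (-3)(-3) = 9

AB = 
  [  6,   6, -12]
  [ -3,  -1,   1]
  [  3,  -3,   9]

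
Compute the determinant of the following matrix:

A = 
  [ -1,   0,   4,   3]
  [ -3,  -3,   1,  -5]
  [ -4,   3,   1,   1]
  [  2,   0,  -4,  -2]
Cofactor expansion along row 1: det(A) = a₁₁M₁₁ - a₁₂M₁₂ + a₁₃M₁₃ - a₁₄M₁₄

M₁₁ = det[[-3, 1, -5]; [3, 1, 1]; [0, -4, -2]]
  = (-3)·((1)(-2) - (1)(-4)) - (1)·((3)(-2) - (1)(0)) + (-5)·((3)(-4) - (1)(0))
  = (-3)(2) - (1)(-6) + (-5)(-12)
  = 60
M₁₂ = det[[-3, 1, -5]; [-4, 1, 1]; [2, -4, -2]]
  = (-3)·((1)(-2) - (1)(-4)) - (1)·((-4)(-2) - (1)(2)) + (-5)·((-4)(-4) - (1)(2))
  = (-3)(2) - (1)(6) + (-5)(14)
  = -82
M₁₃ = det[[-3, -3, -5]; [-4, 3, 1]; [2, 0, -2]]
  = (-3)·((3)(-2) - (1)(0)) - (-3)·((-4)(-2) - (1)(2)) + (-5)·((-4)(0) - (3)(2))
  = (-3)(-6) - (-3)(6) + (-5)(-6)
  = 66
M₁₄ = det[[-3, -3, 1]; [-4, 3, 1]; [2, 0, -4]]
  = (-3)·((3)(-4) - (1)(0)) - (-3)·((-4)(-4) - (1)(2)) + (1)·((-4)(0) - (3)(2))
  = (-3)(-12) - (-3)(14) + (1)(-6)
  = 72

det(A) = (-1)(60) - (0)(-82) + (4)(66) - (3)(72) = -12

det(A) = -12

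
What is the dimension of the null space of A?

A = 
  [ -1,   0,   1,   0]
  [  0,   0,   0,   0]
nullity(A) = 3

Row reduce:
(no row operations needed)
REF = 
  [ -1,   0,   1,   0]
  [  0,   0,   0,   0]
Pivot columns: 1 → 1 pivot.
rank(A) = 1, so nullity(A) = 4 - 1 = 3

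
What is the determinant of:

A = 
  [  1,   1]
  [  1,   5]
4

For a 2×2 matrix, det = ad - bc = (1)(5) - (1)(1) = 4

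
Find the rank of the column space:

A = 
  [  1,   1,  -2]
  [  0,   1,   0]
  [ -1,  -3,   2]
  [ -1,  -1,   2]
Row reduce:
R3 → R3 + (1)·R1
R4 → R4 + (1)·R1
R3 → R3 + (2)·R2
REF = 
  [  1,   1,  -2]
  [  0,   1,   0]
  [  0,   0,   0]
  [  0,   0,   0]
Pivot columns: 1, 2 → 2 pivots.
dim(Col(A)) = number of pivot columns = 2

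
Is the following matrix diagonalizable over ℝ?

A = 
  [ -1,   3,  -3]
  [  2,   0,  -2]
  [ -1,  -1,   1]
Yes

Characteristic polynomial: det(λI - A) = λ³ - 12λ - 8
By the rational root theorem any rational root is an integer dividing 8; none of those is a root, so p(λ) has no rational roots and hence (being an irreducible cubic) no repeated roots.
Discriminant of the cubic: Δ = 5184
Δ > 0 ⇒ three distinct real eigenvalues: λ ≈ -3.064, -0.6946, 3.759
Three distinct real eigenvalues, so A has 3 independent eigenvectors.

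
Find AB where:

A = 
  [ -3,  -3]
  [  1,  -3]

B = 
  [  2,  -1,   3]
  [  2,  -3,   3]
A is 2×2 and B is 2×3, so AB is 2×3. Each entry is (row of A)·(column of B):
AB[1,1] = (-3)(2) + (-3)(2) = -12
AB[1,2] = (-3)(-1) + (-3)(-3) = 12
AB[1,3] = (-3)(3) + (-3)(3) = -18
AB[2,1] = (1)(2) + (-3)(2) = -4
AB[2,2] = (1)(-1) + (-3)(-3) = 8
AB[2,3] = (1)(3) + (-3)(3) = -6

AB = 
  [-12,  12, -18]
  [ -4,   8,  -6]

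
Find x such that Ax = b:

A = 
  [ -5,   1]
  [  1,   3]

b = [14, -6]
x = [-3, -1]

Row reduce the augmented matrix [A|b]:
R2 → R2 + (1/5)·R1
REF = 
  [   -5,     1,    14]
  [    0,  16/5, -16/5]

Back-substitution:
x₂ = (-16/5) / (16/5) = -1
x₁ = (14 - (1)(-1)) / (-5) = -3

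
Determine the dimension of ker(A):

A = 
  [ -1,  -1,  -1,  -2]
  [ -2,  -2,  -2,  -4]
nullity(A) = 3

Row reduce:
R2 → R2 - (2)·R1
REF = 
  [ -1,  -1,  -1,  -2]
  [  0,   0,   0,   0]
Pivot columns: 1 → 1 pivot.
rank(A) = 1, so nullity(A) = 4 - 1 = 3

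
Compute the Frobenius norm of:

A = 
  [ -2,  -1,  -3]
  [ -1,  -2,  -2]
||A||_F = 4.796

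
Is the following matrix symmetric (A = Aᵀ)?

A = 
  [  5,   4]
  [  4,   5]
Yes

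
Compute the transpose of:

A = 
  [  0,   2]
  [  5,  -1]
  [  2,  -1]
Aᵀ = 
  [  0,   5,   2]
  [  2,  -1,  -1]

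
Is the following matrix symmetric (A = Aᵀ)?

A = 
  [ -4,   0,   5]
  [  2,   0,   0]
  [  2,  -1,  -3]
No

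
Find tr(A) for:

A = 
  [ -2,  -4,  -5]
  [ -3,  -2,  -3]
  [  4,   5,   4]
0

tr(A) = -2 + -2 + 4 = 0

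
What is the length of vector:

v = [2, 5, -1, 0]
5.477

||v||₂ = √((2)² + (5)² + (-1)² + (0)²) = √30 = 5.477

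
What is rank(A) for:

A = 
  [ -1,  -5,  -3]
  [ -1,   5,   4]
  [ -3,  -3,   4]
Row reduce:
R2 → R2 - (1)·R1
R3 → R3 - (3)·R1
R3 → R3 - (6/5)·R2
REF = 
  [  -1,   -5,   -3]
  [   0,   10,    7]
  [   0,    0, 23/5]
Pivot columns: 1, 2, 3 → 3 pivots.

rank(A) = 3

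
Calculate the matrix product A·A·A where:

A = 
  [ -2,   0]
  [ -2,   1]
A^3 = 
  [ -8,   0]
  [ -6,   1]

A² = A·A:
A²[1,1] = (-2)(-2) + (0)(-2) = 4
A²[1,2] = (-2)(0) + (0)(1) = 0
A²[2,1] = (-2)(-2) + (1)(-2) = 2
A²[2,2] = (-2)(0) + (1)(1) = 1
A² = 
  [  4,   0]
  [  2,   1]

A^3 = A^2·A:
A^3[1,1] = (4)(-2) + (0)(-2) = -8
A^3[1,2] = (4)(0) + (0)(1) = 0
A^3[2,1] = (2)(-2) + (1)(-2) = -6
A^3[2,2] = (2)(0) + (1)(1) = 1
A^3 = 
  [ -8,   0]
  [ -6,   1]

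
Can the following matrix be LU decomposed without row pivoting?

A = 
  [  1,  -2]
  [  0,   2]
Yes.
A[1,1] = 1 ≠ 0, so Gaussian elimination proceeds without a row swap: multiplier ℓ₂₁ = (0)/(1) = 0, and U[2,2] = 2 - (0)(-2) = 2.
L = 
  [  1,   0]
  [  0,   1]
U = 
  [  1,  -2]
  [  0,   2]
Check row 2 of LU: [(0)(1), (0)(-2) + 2] = [0, 2] = row 2 of A ✓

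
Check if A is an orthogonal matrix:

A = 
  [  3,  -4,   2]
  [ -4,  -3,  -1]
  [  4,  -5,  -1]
No

AᵀA = 
  [ 41, -20,   6]
  [-20,  50,   0]
  [  6,   0,   6]
≠ I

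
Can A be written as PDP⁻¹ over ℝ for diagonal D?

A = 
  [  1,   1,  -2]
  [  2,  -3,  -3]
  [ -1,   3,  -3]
No

Characteristic polynomial: det(λI - A) = λ³ + 5λ² + 8λ - 21
By the rational root theorem any rational root is an integer dividing 21; none of those is a root, so p(λ) has no rational roots and hence (being an irreducible cubic) no repeated roots.
Discriminant of the cubic: Δ = -16975
Δ < 0 ⇒ one real eigenvalue and a complex-conjugate pair: λ ≈ -3.149 + 2.502i, -3.149 - 2.502i, 1.298
Has complex eigenvalues (not diagonalizable over ℝ).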